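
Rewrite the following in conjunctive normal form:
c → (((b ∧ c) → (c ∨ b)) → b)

¬c ∨ b

c → (((b ∧ c) → (c ∨ b)) → b)
≡ ¬c ∨ (((b ∧ c) → (c ∨ b)) → b)   [eliminate →]
≡ ¬c ∨ ¬((b ∧ c) → (c ∨ b)) ∨ b   [eliminate →]
≡ ¬c ∨ ¬(¬(b ∧ c) ∨ c ∨ b) ∨ b   [eliminate →]
≡ ¬c ∨ (¬¬(b ∧ c) ∧ ¬c ∧ ¬b) ∨ b   [De Morgan]
≡ ¬c ∨ (b ∧ c ∧ ¬c ∧ ¬b) ∨ b   [double negation]
≡ (¬c ∨ b ∨ b) ∧ (¬c ∨ c ∨ b) ∧ (¬c ∨ ¬c ∨ b) ∧ (¬c ∨ ¬b ∨ b)   [distribute ∨ over ∧]
≡ ¬c ∨ b   [simplify]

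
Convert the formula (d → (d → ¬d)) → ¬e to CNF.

(d → (d → ¬d)) → ¬e
= ¬(d → (d → ¬d)) ∨ ¬e   — eliminate →
= ¬(¬d ∨ (d → ¬d)) ∨ ¬e   — eliminate →
= ¬(¬d ∨ ¬d ∨ ¬d) ∨ ¬e   — eliminate →
= (¬¬d ∧ ¬¬d ∧ ¬¬d) ∨ ¬e   — De Morgan
= (d ∧ ¬¬d ∧ ¬¬d) ∨ ¬e   — double negation
= (d ∧ d ∧ ¬¬d) ∨ ¬e   — double negation
= (d ∧ d ∧ d) ∨ ¬e   — double negation
= (d ∨ ¬e) ∧ (d ∨ ¬e) ∧ (d ∨ ¬e)   — distribute ∨ over ∧
= d ∨ ¬e   — simplify

d ∨ ¬e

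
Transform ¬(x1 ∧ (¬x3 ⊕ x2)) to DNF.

¬x1 ∨ (x3 ∧ ¬x2) ∨ (x2 ∧ ¬x3)

¬(x1 ∧ (¬x3 ⊕ x2))
= ¬(x1 ∧ ((¬x3 ∧ ¬x2) ∨ (¬¬x3 ∧ x2)))   — expand ⊕
= ¬x1 ∨ ¬((¬x3 ∧ ¬x2) ∨ (¬¬x3 ∧ x2))   — De Morgan
= ¬x1 ∨ (¬(¬x3 ∧ ¬x2) ∧ ¬(¬¬x3 ∧ x2))   — De Morgan
= ¬x1 ∨ ((¬¬x3 ∨ ¬¬x2) ∧ ¬(¬¬x3 ∧ x2))   — De Morgan
= ¬x1 ∨ ((x3 ∨ ¬¬x2) ∧ ¬(¬¬x3 ∧ x2))   — double negation
= ¬x1 ∨ ((x3 ∨ x2) ∧ ¬(¬¬x3 ∧ x2))   — double negation
= ¬x1 ∨ ((x3 ∨ x2) ∧ (¬¬¬x3 ∨ ¬x2))   — De Morgan
= ¬x1 ∨ ((x3 ∨ x2) ∧ (¬x3 ∨ ¬x2))   — double negation
= ¬x1 ∨ (x3 ∧ ¬x3) ∨ (x3 ∧ ¬x2) ∨ (x2 ∧ ¬x3) ∨ (x2 ∧ ¬x2)   — distribute ∧ over ∨
= ¬x1 ∨ (x3 ∧ ¬x2) ∨ (x2 ∧ ¬x3)   — simplify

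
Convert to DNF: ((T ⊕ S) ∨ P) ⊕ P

(T ∧ ¬S ∧ ¬P) ∨ (¬T ∧ S ∧ ¬P)

((T ⊕ S) ∨ P) ⊕ P
≡ (((T ⊕ S) ∨ P) ∧ ¬P) ∨ (¬((T ⊕ S) ∨ P) ∧ P)   [expand ⊕]
≡ (((T ∧ ¬S) ∨ (¬T ∧ S) ∨ P) ∧ ¬P) ∨ (¬((T ⊕ S) ∨ P) ∧ P)   [expand ⊕]
≡ (((T ∧ ¬S) ∨ (¬T ∧ S) ∨ P) ∧ ¬P) ∨ (¬((T ∧ ¬S) ∨ (¬T ∧ S) ∨ P) ∧ P)   [expand ⊕]
≡ (((T ∧ ¬S) ∨ (¬T ∧ S) ∨ P) ∧ ¬P) ∨ (¬(T ∧ ¬S) ∧ ¬(¬T ∧ S) ∧ ¬P ∧ P)   [De Morgan]
≡ (((T ∧ ¬S) ∨ (¬T ∧ S) ∨ P) ∧ ¬P) ∨ ((¬T ∨ ¬¬S) ∧ ¬(¬T ∧ S) ∧ ¬P ∧ P)   [De Morgan]
≡ (((T ∧ ¬S) ∨ (¬T ∧ S) ∨ P) ∧ ¬P) ∨ ((¬T ∨ S) ∧ ¬(¬T ∧ S) ∧ ¬P ∧ P)   [double negation]
≡ (((T ∧ ¬S) ∨ (¬T ∧ S) ∨ P) ∧ ¬P) ∨ ((¬T ∨ S) ∧ (¬¬T ∨ ¬S) ∧ ¬P ∧ P)   [De Morgan]
≡ (((T ∧ ¬S) ∨ (¬T ∧ S) ∨ P) ∧ ¬P) ∨ ((¬T ∨ S) ∧ (T ∨ ¬S) ∧ ¬P ∧ P)   [double negation]
≡ (T ∧ ¬S ∧ ¬P) ∨ (¬T ∧ S ∧ ¬P) ∨ (P ∧ ¬P) ∨ (¬T ∧ T ∧ ¬P ∧ P) ∨ (¬T ∧ ¬S ∧ ¬P ∧ P) ∨ (S ∧ T ∧ ¬P ∧ P) ∨ (S ∧ ¬S ∧ ¬P ∧ P)   [distribute ∧ over ∨]
≡ (T ∧ ¬S ∧ ¬P) ∨ (¬T ∧ S ∧ ¬P)   [simplify]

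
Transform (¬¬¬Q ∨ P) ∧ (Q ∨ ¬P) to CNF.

(¬Q ∨ P) ∧ (Q ∨ ¬P)

(¬¬¬Q ∨ P) ∧ (Q ∨ ¬P)
≡ (¬Q ∨ P) ∧ (Q ∨ ¬P)   — double negation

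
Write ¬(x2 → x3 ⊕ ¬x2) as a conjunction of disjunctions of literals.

x2 ∧ (¬x3 ∨ ¬x2)

¬(x2 → x3 ⊕ ¬x2)
≡ ¬(¬x2 ∨ (x3 ⊕ ¬x2))   [eliminate →]
≡ ¬(¬x2 ∨ (x3 ∨ ¬x2) ∧ ¬(x3 ∧ ¬x2))   [expand ⊕]
≡ ¬¬x2 ∧ ¬((x3 ∨ ¬x2) ∧ ¬(x3 ∧ ¬x2))   [De Morgan]
≡ x2 ∧ ¬((x3 ∨ ¬x2) ∧ ¬(x3 ∧ ¬x2))   [double negation]
≡ x2 ∧ (¬(x3 ∨ ¬x2) ∨ ¬¬(x3 ∧ ¬x2))   [De Morgan]
≡ x2 ∧ (¬x3 ∧ ¬¬x2 ∨ ¬¬(x3 ∧ ¬x2))   [De Morgan]
≡ x2 ∧ (¬x3 ∧ x2 ∨ ¬¬(x3 ∧ ¬x2))   [double negation]
≡ x2 ∧ (¬x3 ∧ x2 ∨ x3 ∧ ¬x2)   [double negation]
≡ x2 ∧ (¬x3 ∨ x3) ∧ (¬x3 ∨ ¬x2) ∧ (x2 ∨ x3) ∧ (x2 ∨ ¬x2)   [distribute ∨ over ∧]
≡ x2 ∧ (¬x3 ∨ ¬x2)   [simplify]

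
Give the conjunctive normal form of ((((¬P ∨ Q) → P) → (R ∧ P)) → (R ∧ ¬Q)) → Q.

((((¬P ∨ Q) → P) → (R ∧ P)) → (R ∧ ¬Q)) → Q
≡ ¬((((¬P ∨ Q) → P) → (R ∧ P)) → (R ∧ ¬Q)) ∨ Q   (eliminate →)
≡ ¬(¬(((¬P ∨ Q) → P) → (R ∧ P)) ∨ (R ∧ ¬Q)) ∨ Q   (eliminate →)
≡ ¬(¬(¬((¬P ∨ Q) → P) ∨ (R ∧ P)) ∨ (R ∧ ¬Q)) ∨ Q   (eliminate →)
≡ ¬(¬(¬(¬(¬P ∨ Q) ∨ P) ∨ (R ∧ P)) ∨ (R ∧ ¬Q)) ∨ Q   (eliminate →)
≡ (¬¬(¬(¬(¬P ∨ Q) ∨ P) ∨ (R ∧ P)) ∧ ¬(R ∧ ¬Q)) ∨ Q   (De Morgan)
≡ ((¬(¬(¬P ∨ Q) ∨ P) ∨ (R ∧ P)) ∧ ¬(R ∧ ¬Q)) ∨ Q   (double negation)
≡ (((¬¬(¬P ∨ Q) ∧ ¬P) ∨ (R ∧ P)) ∧ ¬(R ∧ ¬Q)) ∨ Q   (De Morgan)
≡ ((((¬P ∨ Q) ∧ ¬P) ∨ (R ∧ P)) ∧ ¬(R ∧ ¬Q)) ∨ Q   (double negation)
≡ ((((¬P ∨ Q) ∧ ¬P) ∨ (R ∧ P)) ∧ (¬R ∨ ¬¬Q)) ∨ Q   (De Morgan)
≡ ((((¬P ∨ Q) ∧ ¬P) ∨ (R ∧ P)) ∧ (¬R ∨ Q)) ∨ Q   (double negation)
≡ (¬P ∨ Q ∨ R ∨ Q) ∧ (¬P ∨ Q ∨ P ∨ Q) ∧ (¬P ∨ R ∨ Q) ∧ (¬P ∨ P ∨ Q) ∧ (¬R ∨ Q ∨ Q)   (distribute ∨ over ∧)
≡ (¬P ∨ Q ∨ R) ∧ (¬R ∨ Q)   (simplify)

(¬P ∨ Q ∨ R) ∧ (¬R ∨ Q)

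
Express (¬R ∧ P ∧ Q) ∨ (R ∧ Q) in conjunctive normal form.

(¬R ∧ P ∧ Q) ∨ (R ∧ Q)
≡ (¬R ∨ R) ∧ (¬R ∨ Q) ∧ (P ∨ R) ∧ (P ∨ Q) ∧ (Q ∨ R) ∧ (Q ∨ Q)   (distribute ∨ over ∧)
≡ (P ∨ R) ∧ Q   (simplify)

(P ∨ R) ∧ Q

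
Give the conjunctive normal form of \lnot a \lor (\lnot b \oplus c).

\lnot a \lor (\lnot b \oplus c)
= \lnot a \lor ((\lnot b \lor c) \land \lnot (\lnot b \land c))   — expand \oplus
= \lnot a \lor ((\lnot b \lor c) \land (\lnot \lnot b \lor \lnot c))   — De Morgan
= \lnot a \lor ((\lnot b \lor c) \land (b \lor \lnot c))   — double negation
= (\lnot a \lor \lnot b \lor c) \land (\lnot a \lor b \lor \lnot c)   — distribute \lor over \land

(\lnot a \lor \lnot b \lor c) \land (\lnot a \lor b \lor \lnot c)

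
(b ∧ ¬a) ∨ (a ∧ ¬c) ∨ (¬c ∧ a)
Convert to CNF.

(b ∨ a) ∧ (b ∨ ¬c) ∧ (¬a ∨ ¬c)

(b ∧ ¬a) ∨ (a ∧ ¬c) ∨ (¬c ∧ a)
≡ (b ∨ a ∨ ¬c) ∧ (b ∨ a ∨ a) ∧ (b ∨ ¬c ∨ ¬c) ∧ (b ∨ ¬c ∨ a) ∧ (¬a ∨ a ∨ ¬c) ∧ (¬a ∨ a ∨ a) ∧ (¬a ∨ ¬c ∨ ¬c) ∧ (¬a ∨ ¬c ∨ a)   [distribute ∨ over ∧]
≡ (b ∨ a) ∧ (b ∨ ¬c) ∧ (¬a ∨ ¬c)   [simplify]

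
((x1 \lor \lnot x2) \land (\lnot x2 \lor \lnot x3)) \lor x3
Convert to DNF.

((x1 \lor \lnot x2) \land (\lnot x2 \lor \lnot x3)) \lor x3
= (x1 \land \lnot x2) \lor (x1 \land \lnot x3) \lor (\lnot x2 \land \lnot x2) \lor (\lnot x2 \land \lnot x3) \lor x3
= (x1 \land \lnot x3) \lor \lnot x2 \lor x3

(x1 \land \lnot x3) \lor \lnot x2 \lor x3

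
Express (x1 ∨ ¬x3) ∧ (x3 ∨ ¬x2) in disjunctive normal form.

(x1 ∨ ¬x3) ∧ (x3 ∨ ¬x2)
≡ (x1 ∧ x3) ∨ (x1 ∧ ¬x2) ∨ (¬x3 ∧ x3) ∨ (¬x3 ∧ ¬x2)   — distribute ∧ over ∨
≡ (x1 ∧ x3) ∨ (x1 ∧ ¬x2) ∨ (¬x3 ∧ ¬x2)   — simplify

(x1 ∧ x3) ∨ (x1 ∧ ¬x2) ∨ (¬x3 ∧ ¬x2)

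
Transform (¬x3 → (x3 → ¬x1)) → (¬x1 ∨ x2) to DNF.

¬x1 ∨ x2

(¬x3 → (x3 → ¬x1)) → (¬x1 ∨ x2)
⇔ ¬(¬x3 → (x3 → ¬x1)) ∨ ¬x1 ∨ x2   (eliminate →)
⇔ ¬(¬¬x3 ∨ (x3 → ¬x1)) ∨ ¬x1 ∨ x2   (eliminate →)
⇔ ¬(¬¬x3 ∨ ¬x3 ∨ ¬x1) ∨ ¬x1 ∨ x2   (eliminate →)
⇔ (¬¬¬x3 ∧ ¬¬x3 ∧ ¬¬x1) ∨ ¬x1 ∨ x2   (De Morgan)
⇔ (¬x3 ∧ ¬¬x3 ∧ ¬¬x1) ∨ ¬x1 ∨ x2   (double negation)
⇔ (¬x3 ∧ x3 ∧ ¬¬x1) ∨ ¬x1 ∨ x2   (double negation)
⇔ (¬x3 ∧ x3 ∧ x1) ∨ ¬x1 ∨ x2   (double negation)
⇔ ¬x1 ∨ x2   (simplify)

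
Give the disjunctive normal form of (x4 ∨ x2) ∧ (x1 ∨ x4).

x4 ∨ (x2 ∧ x1)

(x4 ∨ x2) ∧ (x1 ∨ x4)
⇔ (x4 ∧ x1) ∨ (x4 ∧ x4) ∨ (x2 ∧ x1) ∨ (x2 ∧ x4)   [distribute ∧ over ∨]
⇔ x4 ∨ (x2 ∧ x1)   [simplify]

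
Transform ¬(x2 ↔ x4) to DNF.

(x2 ∧ ¬x4) ∨ (x4 ∧ ¬x2)

¬(x2 ↔ x4)
≡ ¬((x2 → x4) ∧ (x4 → x2))   — eliminate ↔
≡ ¬((¬x2 ∨ x4) ∧ (x4 → x2))   — eliminate →
≡ ¬((¬x2 ∨ x4) ∧ (¬x4 ∨ x2))   — eliminate →
≡ ¬(¬x2 ∨ x4) ∨ ¬(¬x4 ∨ x2)   — De Morgan
≡ (¬¬x2 ∧ ¬x4) ∨ ¬(¬x4 ∨ x2)   — De Morgan
≡ (x2 ∧ ¬x4) ∨ ¬(¬x4 ∨ x2)   — double negation
≡ (x2 ∧ ¬x4) ∨ (¬¬x4 ∧ ¬x2)   — De Morgan
≡ (x2 ∧ ¬x4) ∨ (x4 ∧ ¬x2)   — double negation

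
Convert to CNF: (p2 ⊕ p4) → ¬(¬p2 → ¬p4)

¬p2 ∨ p4

(p2 ⊕ p4) → ¬(¬p2 → ¬p4)
≡ ¬(p2 ⊕ p4) ∨ ¬(¬p2 → ¬p4)   [eliminate →]
≡ ¬((p2 ∨ p4) ∧ ¬(p2 ∧ p4)) ∨ ¬(¬p2 → ¬p4)   [expand ⊕]
≡ ¬((p2 ∨ p4) ∧ ¬(p2 ∧ p4)) ∨ ¬(¬¬p2 ∨ ¬p4)   [eliminate →]
≡ ¬(p2 ∨ p4) ∨ ¬¬(p2 ∧ p4) ∨ ¬(¬¬p2 ∨ ¬p4)   [De Morgan]
≡ (¬p2 ∧ ¬p4) ∨ ¬¬(p2 ∧ p4) ∨ ¬(¬¬p2 ∨ ¬p4)   [De Morgan]
≡ (¬p2 ∧ ¬p4) ∨ (p2 ∧ p4) ∨ ¬(¬¬p2 ∨ ¬p4)   [double negation]
≡ (¬p2 ∧ ¬p4) ∨ (p2 ∧ p4) ∨ (¬¬¬p2 ∧ ¬¬p4)   [De Morgan]
≡ (¬p2 ∧ ¬p4) ∨ (p2 ∧ p4) ∨ (¬p2 ∧ ¬¬p4)   [double negation]
≡ (¬p2 ∧ ¬p4) ∨ (p2 ∧ p4) ∨ (¬p2 ∧ p4)   [double negation]
≡ (¬p2 ∨ p2 ∨ ¬p2) ∧ (¬p2 ∨ p2 ∨ p4) ∧ (¬p2 ∨ p4 ∨ ¬p2) ∧ (¬p2 ∨ p4 ∨ p4) ∧ (¬p4 ∨ p2 ∨ ¬p2) ∧ (¬p4 ∨ p2 ∨ p4) ∧ (¬p4 ∨ p4 ∨ ¬p2) ∧ (¬p4 ∨ p4 ∨ p4)   [distribute ∨ over ∧]
≡ ¬p2 ∨ p4   [simplify]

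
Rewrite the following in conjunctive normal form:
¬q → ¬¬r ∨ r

¬q → ¬¬r ∨ r
≡ ¬¬q ∨ ¬¬r ∨ r   [eliminate →]
≡ q ∨ ¬¬r ∨ r   [double negation]
≡ q ∨ r ∨ r   [double negation]
≡ q ∨ r   [simplify]

q ∨ r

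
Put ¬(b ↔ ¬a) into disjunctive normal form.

(b ∧ a) ∨ (¬a ∧ ¬b)

¬(b ↔ ¬a)
⇔ ¬((b → ¬a) ∧ (¬a → b))
⇔ ¬((¬b ∨ ¬a) ∧ (¬a → b))
⇔ ¬((¬b ∨ ¬a) ∧ (¬¬a ∨ b))
⇔ ¬(¬b ∨ ¬a) ∨ ¬(¬¬a ∨ b)
⇔ (¬¬b ∧ ¬¬a) ∨ ¬(¬¬a ∨ b)
⇔ (b ∧ ¬¬a) ∨ ¬(¬¬a ∨ b)
⇔ (b ∧ a) ∨ ¬(¬¬a ∨ b)
⇔ (b ∧ a) ∨ (¬¬¬a ∧ ¬b)
⇔ (b ∧ a) ∨ (¬a ∧ ¬b)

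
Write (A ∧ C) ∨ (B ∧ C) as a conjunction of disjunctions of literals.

(A ∨ B) ∧ C

(A ∧ C) ∨ (B ∧ C)
≡ (A ∨ B) ∧ (A ∨ C) ∧ (C ∨ B) ∧ (C ∨ C)   [distribute ∨ over ∧]
≡ (A ∨ B) ∧ C   [simplify]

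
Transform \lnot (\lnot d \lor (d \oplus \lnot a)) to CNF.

d \land (\lnot d \lor \lnot a)

\lnot (\lnot d \lor (d \oplus \lnot a))
= \lnot (\lnot d \lor ((d \lor \lnot a) \land \lnot (d \land \lnot a)))   [expand \oplus]
= \lnot \lnot d \land \lnot ((d \lor \lnot a) \land \lnot (d \land \lnot a))   [De Morgan]
= d \land \lnot ((d \lor \lnot a) \land \lnot (d \land \lnot a))   [double negation]
= d \land (\lnot (d \lor \lnot a) \lor \lnot \lnot (d \land \lnot a))   [De Morgan]
= d \land ((\lnot d \land \lnot \lnot a) \lor \lnot \lnot (d \land \lnot a))   [De Morgan]
= d \land ((\lnot d \land a) \lor \lnot \lnot (d \land \lnot a))   [double negation]
= d \land ((\lnot d \land a) \lor (d \land \lnot a))   [double negation]
= d \land (\lnot d \lor d) \land (\lnot d \lor \lnot a) \land (a \lor d) \land (a \lor \lnot a)   [distribute \lor over \land]
= d \land (\lnot d \lor \lnot a)   [simplify]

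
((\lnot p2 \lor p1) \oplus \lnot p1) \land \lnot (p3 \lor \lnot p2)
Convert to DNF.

p1 \land \lnot p3 \land p2 \lor p2 \land \lnot p1 \land \lnot p3

((\lnot p2 \lor p1) \oplus \lnot p1) \land \lnot (p3 \lor \lnot p2)
= ((\lnot p2 \lor p1) \land \lnot \lnot p1 \lor \lnot (\lnot p2 \lor p1) \land \lnot p1) \land \lnot (p3 \lor \lnot p2)   [expand \oplus]
= ((\lnot p2 \lor p1) \land p1 \lor \lnot (\lnot p2 \lor p1) \land \lnot p1) \land \lnot (p3 \lor \lnot p2)   [double negation]
= ((\lnot p2 \lor p1) \land p1 \lor \lnot \lnot p2 \land \lnot p1 \land \lnot p1) \land \lnot (p3 \lor \lnot p2)   [De Morgan]
= ((\lnot p2 \lor p1) \land p1 \lor p2 \land \lnot p1 \land \lnot p1) \land \lnot (p3 \lor \lnot p2)   [double negation]
= ((\lnot p2 \lor p1) \land p1 \lor p2 \land \lnot p1 \land \lnot p1) \land \lnot p3 \land \lnot \lnot p2   [De Morgan]
= ((\lnot p2 \lor p1) \land p1 \lor p2 \land \lnot p1 \land \lnot p1) \land \lnot p3 \land p2   [double negation]
= \lnot p2 \land p1 \land \lnot p3 \land p2 \lor p1 \land p1 \land \lnot p3 \land p2 \lor p2 \land \lnot p1 \land \lnot p1 \land \lnot p3 \land p2   [distribute \land over \lor]
= p1 \land \lnot p3 \land p2 \lor p2 \land \lnot p1 \land \lnot p3   [simplify]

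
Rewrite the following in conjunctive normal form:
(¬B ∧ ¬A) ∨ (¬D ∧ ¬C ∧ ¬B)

¬B ∧ (¬A ∨ ¬D) ∧ (¬A ∨ ¬C)

(¬B ∧ ¬A) ∨ (¬D ∧ ¬C ∧ ¬B)
≡ (¬B ∨ ¬D) ∧ (¬B ∨ ¬C) ∧ (¬B ∨ ¬B) ∧ (¬A ∨ ¬D) ∧ (¬A ∨ ¬C) ∧ (¬A ∨ ¬B)   — distribute ∨ over ∧
≡ ¬B ∧ (¬A ∨ ¬D) ∧ (¬A ∨ ¬C)   — simplify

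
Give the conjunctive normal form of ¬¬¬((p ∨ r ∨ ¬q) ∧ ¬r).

¬¬¬((p ∨ r ∨ ¬q) ∧ ¬r)
⇔ ¬((p ∨ r ∨ ¬q) ∧ ¬r)   [double negation]
⇔ ¬(p ∨ r ∨ ¬q) ∨ ¬¬r   [De Morgan]
⇔ (¬p ∧ ¬r ∧ ¬¬q) ∨ ¬¬r   [De Morgan]
⇔ (¬p ∧ ¬r ∧ q) ∨ ¬¬r   [double negation]
⇔ (¬p ∧ ¬r ∧ q) ∨ r   [double negation]
⇔ (¬p ∨ r) ∧ (¬r ∨ r) ∧ (q ∨ r)   [distribute ∨ over ∧]
⇔ (¬p ∨ r) ∧ (q ∨ r)   [simplify]

(¬p ∨ r) ∧ (q ∨ r)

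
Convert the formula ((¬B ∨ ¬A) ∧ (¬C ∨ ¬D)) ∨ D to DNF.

((¬B ∨ ¬A) ∧ (¬C ∨ ¬D)) ∨ D
⇔ (¬B ∧ ¬C) ∨ (¬B ∧ ¬D) ∨ (¬A ∧ ¬C) ∨ (¬A ∧ ¬D) ∨ D   [distribute ∧ over ∨]

(¬B ∧ ¬C) ∨ (¬B ∧ ¬D) ∨ (¬A ∧ ¬C) ∨ (¬A ∧ ¬D) ∨ D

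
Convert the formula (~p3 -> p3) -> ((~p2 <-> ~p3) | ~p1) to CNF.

(~p3 -> p3) -> ((~p2 <-> ~p3) | ~p1)
≡ ~(~p3 -> p3) | (~p2 <-> ~p3) | ~p1
≡ ~(~~p3 | p3) | (~p2 <-> ~p3) | ~p1
≡ ~(~~p3 | p3) | ((~p2 -> ~p3) & (~p3 -> ~p2)) | ~p1
≡ ~(~~p3 | p3) | ((~~p2 | ~p3) & (~p3 -> ~p2)) | ~p1
≡ ~(~~p3 | p3) | ((~~p2 | ~p3) & (~~p3 | ~p2)) | ~p1
≡ (~~~p3 & ~p3) | ((~~p2 | ~p3) & (~~p3 | ~p2)) | ~p1
≡ (~p3 & ~p3) | ((~~p2 | ~p3) & (~~p3 | ~p2)) | ~p1
≡ (~p3 & ~p3) | ((p2 | ~p3) & (~~p3 | ~p2)) | ~p1
≡ (~p3 & ~p3) | ((p2 | ~p3) & (p3 | ~p2)) | ~p1
≡ (~p3 | p2 | ~p3 | ~p1) & (~p3 | p3 | ~p2 | ~p1) & (~p3 | p2 | ~p3 | ~p1) & (~p3 | p3 | ~p2 | ~p1)
≡ ~p3 | p2 | ~p1

~p3 | p2 | ~p1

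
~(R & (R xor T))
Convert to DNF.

~R | (T & R)

~(R & (R xor T))
= ~(R & ((R & ~T) | (~R & T)))   — expand xor
= ~R | ~((R & ~T) | (~R & T))   — De Morgan
= ~R | (~(R & ~T) & ~(~R & T))   — De Morgan
= ~R | ((~R | ~~T) & ~(~R & T))   — De Morgan
= ~R | ((~R | T) & ~(~R & T))   — double negation
= ~R | ((~R | T) & (~~R | ~T))   — De Morgan
= ~R | ((~R | T) & (R | ~T))   — double negation
= ~R | (~R & R) | (~R & ~T) | (T & R) | (T & ~T)   — distribute & over |
= ~R | (T & R)   — simplify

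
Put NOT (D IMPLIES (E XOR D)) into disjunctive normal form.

D AND E

NOT (D IMPLIES (E XOR D))
≡ NOT (NOT D OR (E XOR D))   — eliminate IMPLIES
≡ NOT (NOT D OR (E AND NOT D) OR (NOT E AND D))   — expand XOR
≡ NOT NOT D AND NOT (E AND NOT D) AND NOT (NOT E AND D)   — De Morgan
≡ D AND NOT (E AND NOT D) AND NOT (NOT E AND D)   — double negation
≡ D AND (NOT E OR NOT NOT D) AND NOT (NOT E AND D)   — De Morgan
≡ D AND (NOT E OR D) AND NOT (NOT E AND D)   — double negation
≡ D AND (NOT E OR D) AND (NOT NOT E OR NOT D)   — De Morgan
≡ D AND (NOT E OR D) AND (E OR NOT D)   — double negation
≡ (D AND NOT E AND E) OR (D AND NOT E AND NOT D) OR (D AND D AND E) OR (D AND D AND NOT D)   — distribute AND over OR
≡ D AND E   — simplify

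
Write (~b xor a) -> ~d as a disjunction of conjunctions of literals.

(~b xor a) -> ~d
≡ ~(~b xor a) | ~d   — eliminate ->
≡ ~((~b & ~a) | (~~b & a)) | ~d   — expand xor
≡ (~(~b & ~a) & ~(~~b & a)) | ~d   — De Morgan
≡ ((~~b | ~~a) & ~(~~b & a)) | ~d   — De Morgan
≡ ((b | ~~a) & ~(~~b & a)) | ~d   — double negation
≡ ((b | a) & ~(~~b & a)) | ~d   — double negation
≡ ((b | a) & (~~~b | ~a)) | ~d   — De Morgan
≡ ((b | a) & (~b | ~a)) | ~d   — double negation
≡ (b & ~b) | (b & ~a) | (a & ~b) | (a & ~a) | ~d   — distribute & over |
≡ (b & ~a) | (a & ~b) | ~d   — simplify

(b & ~a) | (a & ~b) | ~d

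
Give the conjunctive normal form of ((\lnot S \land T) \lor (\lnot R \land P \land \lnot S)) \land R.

\lnot S \land (T \lor \lnot R) \land (T \lor P) \land R

((\lnot S \land T) \lor (\lnot R \land P \land \lnot S)) \land R
⇔ (\lnot S \lor \lnot R) \land (\lnot S \lor P) \land (\lnot S \lor \lnot S) \land (T \lor \lnot R) \land (T \lor P) \land (T \lor \lnot S) \land R   (distribute \lor over \land)
⇔ \lnot S \land (T \lor \lnot R) \land (T \lor P) \land R   (simplify)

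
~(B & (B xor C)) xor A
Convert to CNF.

(~B | C | A) & (B | ~A) & (~B | ~C | ~A)

~(B & (B xor C)) xor A
≡ (~(B & (B xor C)) | A) & ~(~(B & (B xor C)) & A)   (expand xor)
≡ (~(B & (B | C) & ~(B & C)) | A) & ~(~(B & (B xor C)) & A)   (expand xor)
≡ (~(B & (B | C) & ~(B & C)) | A) & ~(~(B & (B | C) & ~(B & C)) & A)   (expand xor)
≡ (~B | ~(B | C) | ~~(B & C) | A) & ~(~(B & (B | C) & ~(B & C)) & A)   (De Morgan)
≡ (~B | (~B & ~C) | ~~(B & C) | A) & ~(~(B & (B | C) & ~(B & C)) & A)   (De Morgan)
≡ (~B | (~B & ~C) | (B & C) | A) & ~(~(B & (B | C) & ~(B & C)) & A)   (double negation)
≡ (~B | (~B & ~C) | (B & C) | A) & (~~(B & (B | C) & ~(B & C)) | ~A)   (De Morgan)
≡ (~B | (~B & ~C) | (B & C) | A) & ((B & (B | C) & ~(B & C)) | ~A)   (double negation)
≡ (~B | (~B & ~C) | (B & C) | A) & ((B & (B | C) & (~B | ~C)) | ~A)   (De Morgan)
≡ (~B | ~B | B | A) & (~B | ~B | C | A) & (~B | ~C | B | A) & (~B | ~C | C | A) & (B | ~A) & (B | C | ~A) & (~B | ~C | ~A)   (distribute | over &)
≡ (~B | C | A) & (B | ~A) & (~B | ~C | ~A)   (simplify)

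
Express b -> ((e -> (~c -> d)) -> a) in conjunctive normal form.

b -> ((e -> (~c -> d)) -> a)
= ~b | ((e -> (~c -> d)) -> a)   — eliminate ->
= ~b | ~(e -> (~c -> d)) | a   — eliminate ->
= ~b | ~(~e | (~c -> d)) | a   — eliminate ->
= ~b | ~(~e | ~~c | d) | a   — eliminate ->
= ~b | (~~e & ~~~c & ~d) | a   — De Morgan
= ~b | (e & ~~~c & ~d) | a   — double negation
= ~b | (e & ~c & ~d) | a   — double negation
= (~b | e | a) & (~b | ~c | a) & (~b | ~d | a)   — distribute | over &

(~b | e | a) & (~b | ~c | a) & (~b | ~d | a)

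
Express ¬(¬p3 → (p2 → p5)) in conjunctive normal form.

¬p3 ∧ p2 ∧ ¬p5

¬(¬p3 → (p2 → p5))
≡ ¬(¬¬p3 ∨ (p2 → p5))   [eliminate →]
≡ ¬(¬¬p3 ∨ ¬p2 ∨ p5)   [eliminate →]
≡ ¬¬¬p3 ∧ ¬¬p2 ∧ ¬p5   [De Morgan]
≡ ¬p3 ∧ ¬¬p2 ∧ ¬p5   [double negation]
≡ ¬p3 ∧ p2 ∧ ¬p5   [double negation]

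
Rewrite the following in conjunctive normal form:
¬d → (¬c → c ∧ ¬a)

¬d → (¬c → c ∧ ¬a)
⇔ ¬¬d ∨ (¬c → c ∧ ¬a)   [eliminate →]
⇔ ¬¬d ∨ ¬¬c ∨ c ∧ ¬a   [eliminate →]
⇔ d ∨ ¬¬c ∨ c ∧ ¬a   [double negation]
⇔ d ∨ c ∨ c ∧ ¬a   [double negation]
⇔ (d ∨ c ∨ c) ∧ (d ∨ c ∨ ¬a)   [distribute ∨ over ∧]
⇔ d ∨ c   [simplify]

d ∨ c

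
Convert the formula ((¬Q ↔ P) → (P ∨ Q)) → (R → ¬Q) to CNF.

((¬Q ↔ P) → (P ∨ Q)) → (R → ¬Q)
⇔ ¬((¬Q ↔ P) → (P ∨ Q)) ∨ (R → ¬Q)   [eliminate →]
⇔ ¬(¬(¬Q ↔ P) ∨ P ∨ Q) ∨ (R → ¬Q)   [eliminate →]
⇔ ¬(¬((¬Q → P) ∧ (P → ¬Q)) ∨ P ∨ Q) ∨ (R → ¬Q)   [eliminate ↔]
⇔ ¬(¬((¬¬Q ∨ P) ∧ (P → ¬Q)) ∨ P ∨ Q) ∨ (R → ¬Q)   [eliminate →]
⇔ ¬(¬((¬¬Q ∨ P) ∧ (¬P ∨ ¬Q)) ∨ P ∨ Q) ∨ (R → ¬Q)   [eliminate →]
⇔ ¬(¬((¬¬Q ∨ P) ∧ (¬P ∨ ¬Q)) ∨ P ∨ Q) ∨ ¬R ∨ ¬Q   [eliminate →]
⇔ (¬¬((¬¬Q ∨ P) ∧ (¬P ∨ ¬Q)) ∧ ¬P ∧ ¬Q) ∨ ¬R ∨ ¬Q   [De Morgan]
⇔ ((¬¬Q ∨ P) ∧ (¬P ∨ ¬Q) ∧ ¬P ∧ ¬Q) ∨ ¬R ∨ ¬Q   [double negation]
⇔ ((Q ∨ P) ∧ (¬P ∨ ¬Q) ∧ ¬P ∧ ¬Q) ∨ ¬R ∨ ¬Q   [double negation]
⇔ (Q ∨ P ∨ ¬R ∨ ¬Q) ∧ (¬P ∨ ¬Q ∨ ¬R ∨ ¬Q) ∧ (¬P ∨ ¬R ∨ ¬Q) ∧ (¬Q ∨ ¬R ∨ ¬Q)   [distribute ∨ over ∧]
⇔ ¬Q ∨ ¬R   [simplify]

¬Q ∨ ¬R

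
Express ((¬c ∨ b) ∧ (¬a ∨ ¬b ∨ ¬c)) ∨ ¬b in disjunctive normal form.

¬c ∨ (b ∧ ¬a) ∨ ¬b

((¬c ∨ b) ∧ (¬a ∨ ¬b ∨ ¬c)) ∨ ¬b
= (¬c ∧ ¬a) ∨ (¬c ∧ ¬b) ∨ (¬c ∧ ¬c) ∨ (b ∧ ¬a) ∨ (b ∧ ¬b) ∨ (b ∧ ¬c) ∨ ¬b   [distribute ∧ over ∨]
= ¬c ∨ (b ∧ ¬a) ∨ ¬b   [simplify]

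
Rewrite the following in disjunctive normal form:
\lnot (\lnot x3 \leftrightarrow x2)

(\lnot x3 \land \lnot x2) \lor (x2 \land x3)

\lnot (\lnot x3 \leftrightarrow x2)
≡ \lnot ((\lnot x3 \to x2) \land (x2 \to \lnot x3))   — eliminate \leftrightarrow
≡ \lnot ((\lnot \lnot x3 \lor x2) \land (x2 \to \lnot x3))   — eliminate \to
≡ \lnot ((\lnot \lnot x3 \lor x2) \land (\lnot x2 \lor \lnot x3))   — eliminate \to
≡ \lnot (\lnot \lnot x3 \lor x2) \lor \lnot (\lnot x2 \lor \lnot x3)   — De Morgan
≡ (\lnot \lnot \lnot x3 \land \lnot x2) \lor \lnot (\lnot x2 \lor \lnot x3)   — De Morgan
≡ (\lnot x3 \land \lnot x2) \lor \lnot (\lnot x2 \lor \lnot x3)   — double negation
≡ (\lnot x3 \land \lnot x2) \lor (\lnot \lnot x2 \land \lnot \lnot x3)   — De Morgan
≡ (\lnot x3 \land \lnot x2) \lor (x2 \land \lnot \lnot x3)   — double negation
≡ (\lnot x3 \land \lnot x2) \lor (x2 \land x3)   — double negation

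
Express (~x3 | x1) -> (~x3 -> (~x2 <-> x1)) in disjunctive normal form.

(~x3 | x1) -> (~x3 -> (~x2 <-> x1))
≡ ~(~x3 | x1) | (~x3 -> (~x2 <-> x1))   [eliminate ->]
≡ ~(~x3 | x1) | ~~x3 | (~x2 <-> x1)   [eliminate ->]
≡ ~(~x3 | x1) | ~~x3 | ((~x2 -> x1) & (x1 -> ~x2))   [eliminate <->]
≡ ~(~x3 | x1) | ~~x3 | ((~~x2 | x1) & (x1 -> ~x2))   [eliminate ->]
≡ ~(~x3 | x1) | ~~x3 | ((~~x2 | x1) & (~x1 | ~x2))   [eliminate ->]
≡ (~~x3 & ~x1) | ~~x3 | ((~~x2 | x1) & (~x1 | ~x2))   [De Morgan]
≡ (x3 & ~x1) | ~~x3 | ((~~x2 | x1) & (~x1 | ~x2))   [double negation]
≡ (x3 & ~x1) | x3 | ((~~x2 | x1) & (~x1 | ~x2))   [double negation]
≡ (x3 & ~x1) | x3 | ((x2 | x1) & (~x1 | ~x2))   [double negation]
≡ (x3 & ~x1) | x3 | (x2 & ~x1) | (x2 & ~x2) | (x1 & ~x1) | (x1 & ~x2)   [distribute & over |]
≡ x3 | (x2 & ~x1) | (x1 & ~x2)   [simplify]

x3 | (x2 & ~x1) | (x1 & ~x2)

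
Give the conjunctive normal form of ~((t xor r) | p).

~((t xor r) | p)
= ~(((t | r) & ~(t & r)) | p)   — expand xor
= ~((t | r) & ~(t & r)) & ~p   — De Morgan
= (~(t | r) | ~~(t & r)) & ~p   — De Morgan
= ((~t & ~r) | ~~(t & r)) & ~p   — De Morgan
= ((~t & ~r) | (t & r)) & ~p   — double negation
= (~t | t) & (~t | r) & (~r | t) & (~r | r) & ~p   — distribute | over &
= (~t | r) & (~r | t) & ~p   — simplify

(~t | r) & (~r | t) & ~p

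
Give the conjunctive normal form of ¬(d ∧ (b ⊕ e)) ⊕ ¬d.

¬(d ∧ (b ⊕ e)) ⊕ ¬d
⇔ (¬(d ∧ (b ⊕ e)) ∨ ¬d) ∧ ¬(¬(d ∧ (b ⊕ e)) ∧ ¬d)   [expand ⊕]
⇔ (¬(d ∧ (b ∨ e) ∧ ¬(b ∧ e)) ∨ ¬d) ∧ ¬(¬(d ∧ (b ⊕ e)) ∧ ¬d)   [expand ⊕]
⇔ (¬(d ∧ (b ∨ e) ∧ ¬(b ∧ e)) ∨ ¬d) ∧ ¬(¬(d ∧ (b ∨ e) ∧ ¬(b ∧ e)) ∧ ¬d)   [expand ⊕]
⇔ (¬d ∨ ¬(b ∨ e) ∨ ¬¬(b ∧ e) ∨ ¬d) ∧ ¬(¬(d ∧ (b ∨ e) ∧ ¬(b ∧ e)) ∧ ¬d)   [De Morgan]
⇔ (¬d ∨ (¬b ∧ ¬e) ∨ ¬¬(b ∧ e) ∨ ¬d) ∧ ¬(¬(d ∧ (b ∨ e) ∧ ¬(b ∧ e)) ∧ ¬d)   [De Morgan]
⇔ (¬d ∨ (¬b ∧ ¬e) ∨ (b ∧ e) ∨ ¬d) ∧ ¬(¬(d ∧ (b ∨ e) ∧ ¬(b ∧ e)) ∧ ¬d)   [double negation]
⇔ (¬d ∨ (¬b ∧ ¬e) ∨ (b ∧ e) ∨ ¬d) ∧ (¬¬(d ∧ (b ∨ e) ∧ ¬(b ∧ e)) ∨ ¬¬d)   [De Morgan]
⇔ (¬d ∨ (¬b ∧ ¬e) ∨ (b ∧ e) ∨ ¬d) ∧ ((d ∧ (b ∨ e) ∧ ¬(b ∧ e)) ∨ ¬¬d)   [double negation]
⇔ (¬d ∨ (¬b ∧ ¬e) ∨ (b ∧ e) ∨ ¬d) ∧ ((d ∧ (b ∨ e) ∧ (¬b ∨ ¬e)) ∨ ¬¬d)   [De Morgan]
⇔ (¬d ∨ (¬b ∧ ¬e) ∨ (b ∧ e) ∨ ¬d) ∧ ((d ∧ (b ∨ e) ∧ (¬b ∨ ¬e)) ∨ d)   [double negation]
⇔ (¬d ∨ ¬b ∨ b ∨ ¬d) ∧ (¬d ∨ ¬b ∨ e ∨ ¬d) ∧ (¬d ∨ ¬e ∨ b ∨ ¬d) ∧ (¬d ∨ ¬e ∨ e ∨ ¬d) ∧ (d ∨ d) ∧ (b ∨ e ∨ d) ∧ (¬b ∨ ¬e ∨ d)   [distribute ∨ over ∧]
⇔ (¬d ∨ ¬b ∨ e) ∧ (¬d ∨ ¬e ∨ b) ∧ d   [simplify]

(¬d ∨ ¬b ∨ e) ∧ (¬d ∨ ¬e ∨ b) ∧ d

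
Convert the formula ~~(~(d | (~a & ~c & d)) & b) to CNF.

~d & b

~~(~(d | (~a & ~c & d)) & b)
⇔ ~(d | (~a & ~c & d)) & b   — double negation
⇔ ~d & ~(~a & ~c & d) & b   — De Morgan
⇔ ~d & (~~a | ~~c | ~d) & b   — De Morgan
⇔ ~d & (a | ~~c | ~d) & b   — double negation
⇔ ~d & (a | c | ~d) & b   — double negation
⇔ ~d & b   — simplify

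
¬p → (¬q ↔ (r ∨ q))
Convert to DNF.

p ∨ (r ∧ ¬q)

¬p → (¬q ↔ (r ∨ q))
≡ ¬¬p ∨ (¬q ↔ (r ∨ q))   [eliminate →]
≡ ¬¬p ∨ ((¬q → (r ∨ q)) ∧ ((r ∨ q) → ¬q))   [eliminate ↔]
≡ ¬¬p ∨ ((¬¬q ∨ r ∨ q) ∧ ((r ∨ q) → ¬q))   [eliminate →]
≡ ¬¬p ∨ ((¬¬q ∨ r ∨ q) ∧ (¬(r ∨ q) ∨ ¬q))   [eliminate →]
≡ p ∨ ((¬¬q ∨ r ∨ q) ∧ (¬(r ∨ q) ∨ ¬q))   [double negation]
≡ p ∨ ((q ∨ r ∨ q) ∧ (¬(r ∨ q) ∨ ¬q))   [double negation]
≡ p ∨ ((q ∨ r ∨ q) ∧ ((¬r ∧ ¬q) ∨ ¬q))   [De Morgan]
≡ p ∨ (q ∧ ¬r ∧ ¬q) ∨ (q ∧ ¬q) ∨ (r ∧ ¬r ∧ ¬q) ∨ (r ∧ ¬q) ∨ (q ∧ ¬r ∧ ¬q) ∨ (q ∧ ¬q)   [distribute ∧ over ∨]
≡ p ∨ (r ∧ ¬q)   [simplify]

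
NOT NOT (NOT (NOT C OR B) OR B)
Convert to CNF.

C OR B

NOT NOT (NOT (NOT C OR B) OR B)
≡ NOT (NOT C OR B) OR B   — double negation
≡ (NOT NOT C AND NOT B) OR B   — De Morgan
≡ (C AND NOT B) OR B   — double negation
≡ (C OR B) AND (NOT B OR B)   — distribute OR over AND
≡ C OR B   — simplify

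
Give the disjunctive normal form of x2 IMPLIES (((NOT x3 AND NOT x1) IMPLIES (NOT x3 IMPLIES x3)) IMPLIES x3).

x2 IMPLIES (((NOT x3 AND NOT x1) IMPLIES (NOT x3 IMPLIES x3)) IMPLIES x3)
≡ NOT x2 OR (((NOT x3 AND NOT x1) IMPLIES (NOT x3 IMPLIES x3)) IMPLIES x3)   [eliminate IMPLIES]
≡ NOT x2 OR NOT ((NOT x3 AND NOT x1) IMPLIES (NOT x3 IMPLIES x3)) OR x3   [eliminate IMPLIES]
≡ NOT x2 OR NOT (NOT (NOT x3 AND NOT x1) OR (NOT x3 IMPLIES x3)) OR x3   [eliminate IMPLIES]
≡ NOT x2 OR NOT (NOT (NOT x3 AND NOT x1) OR NOT NOT x3 OR x3) OR x3   [eliminate IMPLIES]
≡ NOT x2 OR (NOT NOT (NOT x3 AND NOT x1) AND NOT NOT NOT x3 AND NOT x3) OR x3   [De Morgan]
≡ NOT x2 OR (NOT x3 AND NOT x1 AND NOT NOT NOT x3 AND NOT x3) OR x3   [double negation]
≡ NOT x2 OR (NOT x3 AND NOT x1 AND NOT x3 AND NOT x3) OR x3   [double negation]
≡ NOT x2 OR (NOT x3 AND NOT x1) OR x3   [simplify]

NOT x2 OR (NOT x3 AND NOT x1) OR x3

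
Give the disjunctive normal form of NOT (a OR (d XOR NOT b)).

(NOT a AND NOT d AND b) OR (NOT a AND NOT b AND d)

NOT (a OR (d XOR NOT b))
⇔ NOT (a OR (d AND NOT NOT b) OR (NOT d AND NOT b))   [expand XOR]
⇔ NOT a AND NOT (d AND NOT NOT b) AND NOT (NOT d AND NOT b)   [De Morgan]
⇔ NOT a AND (NOT d OR NOT NOT NOT b) AND NOT (NOT d AND NOT b)   [De Morgan]
⇔ NOT a AND (NOT d OR NOT b) AND NOT (NOT d AND NOT b)   [double negation]
⇔ NOT a AND (NOT d OR NOT b) AND (NOT NOT d OR NOT NOT b)   [De Morgan]
⇔ NOT a AND (NOT d OR NOT b) AND (d OR NOT NOT b)   [double negation]
⇔ NOT a AND (NOT d OR NOT b) AND (d OR b)   [double negation]
⇔ (NOT a AND NOT d AND d) OR (NOT a AND NOT d AND b) OR (NOT a AND NOT b AND d) OR (NOT a AND NOT b AND b)   [distribute AND over OR]
⇔ (NOT a AND NOT d AND b) OR (NOT a AND NOT b AND d)   [simplify]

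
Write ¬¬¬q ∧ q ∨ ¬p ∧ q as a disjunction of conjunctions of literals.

¬¬¬q ∧ q ∨ ¬p ∧ q
= ¬q ∧ q ∨ ¬p ∧ q
= ¬p ∧ q

¬p ∧ q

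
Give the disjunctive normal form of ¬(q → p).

q ∧ ¬p

¬(q → p)
⇔ ¬(¬q ∨ p)   (eliminate →)
⇔ ¬¬q ∧ ¬p   (De Morgan)
⇔ q ∧ ¬p   (double negation)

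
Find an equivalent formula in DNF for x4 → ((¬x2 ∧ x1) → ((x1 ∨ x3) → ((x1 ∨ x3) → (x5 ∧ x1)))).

¬x4 ∨ x2 ∨ ¬x1 ∨ (x5 ∧ x1)

x4 → ((¬x2 ∧ x1) → ((x1 ∨ x3) → ((x1 ∨ x3) → (x5 ∧ x1))))
≡ ¬x4 ∨ ((¬x2 ∧ x1) → ((x1 ∨ x3) → ((x1 ∨ x3) → (x5 ∧ x1))))   (eliminate →)
≡ ¬x4 ∨ ¬(¬x2 ∧ x1) ∨ ((x1 ∨ x3) → ((x1 ∨ x3) → (x5 ∧ x1)))   (eliminate →)
≡ ¬x4 ∨ ¬(¬x2 ∧ x1) ∨ ¬(x1 ∨ x3) ∨ ((x1 ∨ x3) → (x5 ∧ x1))   (eliminate →)
≡ ¬x4 ∨ ¬(¬x2 ∧ x1) ∨ ¬(x1 ∨ x3) ∨ ¬(x1 ∨ x3) ∨ (x5 ∧ x1)   (eliminate →)
≡ ¬x4 ∨ ¬¬x2 ∨ ¬x1 ∨ ¬(x1 ∨ x3) ∨ ¬(x1 ∨ x3) ∨ (x5 ∧ x1)   (De Morgan)
≡ ¬x4 ∨ x2 ∨ ¬x1 ∨ ¬(x1 ∨ x3) ∨ ¬(x1 ∨ x3) ∨ (x5 ∧ x1)   (double negation)
≡ ¬x4 ∨ x2 ∨ ¬x1 ∨ (¬x1 ∧ ¬x3) ∨ ¬(x1 ∨ x3) ∨ (x5 ∧ x1)   (De Morgan)
≡ ¬x4 ∨ x2 ∨ ¬x1 ∨ (¬x1 ∧ ¬x3) ∨ (¬x1 ∧ ¬x3) ∨ (x5 ∧ x1)   (De Morgan)
≡ ¬x4 ∨ x2 ∨ ¬x1 ∨ (x5 ∧ x1)   (simplify)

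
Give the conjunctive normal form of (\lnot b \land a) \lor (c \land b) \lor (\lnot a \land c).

(\lnot b \land a) \lor (c \land b) \lor (\lnot a \land c)
= (\lnot b \lor c \lor \lnot a) \land (\lnot b \lor c \lor c) \land (\lnot b \lor b \lor \lnot a) \land (\lnot b \lor b \lor c) \land (a \lor c \lor \lnot a) \land (a \lor c \lor c) \land (a \lor b \lor \lnot a) \land (a \lor b \lor c)   (distribute \lor over \land)
= (\lnot b \lor c) \land (a \lor c)   (simplify)

(\lnot b \lor c) \land (a \lor c)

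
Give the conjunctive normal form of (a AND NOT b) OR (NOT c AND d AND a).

(a AND NOT b) OR (NOT c AND d AND a)
= (a OR NOT c) AND (a OR d) AND (a OR a) AND (NOT b OR NOT c) AND (NOT b OR d) AND (NOT b OR a)
= a AND (NOT b OR NOT c) AND (NOT b OR d)

a AND (NOT b OR NOT c) AND (NOT b OR d)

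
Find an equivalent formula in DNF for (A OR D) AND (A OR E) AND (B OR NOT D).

(A AND B) OR (A AND NOT D) OR (D AND E AND B)

(A OR D) AND (A OR E) AND (B OR NOT D)
≡ (A AND A AND B) OR (A AND A AND NOT D) OR (A AND E AND B) OR (A AND E AND NOT D) OR (D AND A AND B) OR (D AND A AND NOT D) OR (D AND E AND B) OR (D AND E AND NOT D)   (distribute AND over OR)
≡ (A AND B) OR (A AND NOT D) OR (D AND E AND B)   (simplify)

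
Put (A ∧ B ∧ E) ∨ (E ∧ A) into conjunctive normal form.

A ∧ E

(A ∧ B ∧ E) ∨ (E ∧ A)
≡ (A ∨ E) ∧ (A ∨ A) ∧ (B ∨ E) ∧ (B ∨ A) ∧ (E ∨ E) ∧ (E ∨ A)   (distribute ∨ over ∧)
≡ A ∧ E   (simplify)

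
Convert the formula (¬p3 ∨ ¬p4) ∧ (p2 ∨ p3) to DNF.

(¬p3 ∨ ¬p4) ∧ (p2 ∨ p3)
≡ (¬p3 ∧ p2) ∨ (¬p3 ∧ p3) ∨ (¬p4 ∧ p2) ∨ (¬p4 ∧ p3)
≡ (¬p3 ∧ p2) ∨ (¬p4 ∧ p2) ∨ (¬p4 ∧ p3)

(¬p3 ∧ p2) ∨ (¬p4 ∧ p2) ∨ (¬p4 ∧ p3)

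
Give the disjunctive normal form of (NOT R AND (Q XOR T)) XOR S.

(NOT R AND (Q XOR T)) XOR S
= (NOT R AND (Q XOR T) AND NOT S) OR (NOT (NOT R AND (Q XOR T)) AND S)
= (NOT R AND ((Q AND NOT T) OR (NOT Q AND T)) AND NOT S) OR (NOT (NOT R AND (Q XOR T)) AND S)
= (NOT R AND ((Q AND NOT T) OR (NOT Q AND T)) AND NOT S) OR (NOT (NOT R AND ((Q AND NOT T) OR (NOT Q AND T))) AND S)
= (NOT R AND ((Q AND NOT T) OR (NOT Q AND T)) AND NOT S) OR ((NOT NOT R OR NOT ((Q AND NOT T) OR (NOT Q AND T))) AND S)
= (NOT R AND ((Q AND NOT T) OR (NOT Q AND T)) AND NOT S) OR ((R OR NOT ((Q AND NOT T) OR (NOT Q AND T))) AND S)
= (NOT R AND ((Q AND NOT T) OR (NOT Q AND T)) AND NOT S) OR ((R OR (NOT (Q AND NOT T) AND NOT (NOT Q AND T))) AND S)
= (NOT R AND ((Q AND NOT T) OR (NOT Q AND T)) AND NOT S) OR ((R OR ((NOT Q OR NOT NOT T) AND NOT (NOT Q AND T))) AND S)
= (NOT R AND ((Q AND NOT T) OR (NOT Q AND T)) AND NOT S) OR ((R OR ((NOT Q OR T) AND NOT (NOT Q AND T))) AND S)
= (NOT R AND ((Q AND NOT T) OR (NOT Q AND T)) AND NOT S) OR ((R OR ((NOT Q OR T) AND (NOT NOT Q OR NOT T))) AND S)
= (NOT R AND ((Q AND NOT T) OR (NOT Q AND T)) AND NOT S) OR ((R OR ((NOT Q OR T) AND (Q OR NOT T))) AND S)
= (NOT R AND Q AND NOT T AND NOT S) OR (NOT R AND NOT Q AND T AND NOT S) OR (R AND S) OR (NOT Q AND Q AND S) OR (NOT Q AND NOT T AND S) OR (T AND Q AND S) OR (T AND NOT T AND S)
= (NOT R AND Q AND NOT T AND NOT S) OR (NOT R AND NOT Q AND T AND NOT S) OR (R AND S) OR (NOT Q AND NOT T AND S) OR (T AND Q AND S)

(NOT R AND Q AND NOT T AND NOT S) OR (NOT R AND NOT Q AND T AND NOT S) OR (R AND S) OR (NOT Q AND NOT T AND S) OR (T AND Q AND S)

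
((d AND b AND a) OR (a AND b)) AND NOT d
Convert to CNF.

((d AND b AND a) OR (a AND b)) AND NOT d
≡ (d OR a) AND (d OR b) AND (b OR a) AND (b OR b) AND (a OR a) AND (a OR b) AND NOT d   — distribute OR over AND
≡ b AND a AND NOT d   — simplify

b AND a AND NOT d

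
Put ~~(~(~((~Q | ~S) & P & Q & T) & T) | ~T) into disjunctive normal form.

~~(~(~((~Q | ~S) & P & Q & T) & T) | ~T)
⇔ ~(~((~Q | ~S) & P & Q & T) & T) | ~T   [double negation]
⇔ ~~((~Q | ~S) & P & Q & T) | ~T | ~T   [De Morgan]
⇔ ((~Q | ~S) & P & Q & T) | ~T | ~T   [double negation]
⇔ (~Q & P & Q & T) | (~S & P & Q & T) | ~T | ~T   [distribute & over |]
⇔ (~S & P & Q & T) | ~T   [simplify]

(~S & P & Q & T) | ~T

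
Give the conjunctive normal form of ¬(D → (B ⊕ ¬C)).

¬(D → (B ⊕ ¬C))
≡ ¬(¬D ∨ (B ⊕ ¬C))   (eliminate →)
≡ ¬(¬D ∨ ((B ∨ ¬C) ∧ ¬(B ∧ ¬C)))   (expand ⊕)
≡ ¬¬D ∧ ¬((B ∨ ¬C) ∧ ¬(B ∧ ¬C))   (De Morgan)
≡ D ∧ ¬((B ∨ ¬C) ∧ ¬(B ∧ ¬C))   (double negation)
≡ D ∧ (¬(B ∨ ¬C) ∨ ¬¬(B ∧ ¬C))   (De Morgan)
≡ D ∧ ((¬B ∧ ¬¬C) ∨ ¬¬(B ∧ ¬C))   (De Morgan)
≡ D ∧ ((¬B ∧ C) ∨ ¬¬(B ∧ ¬C))   (double negation)
≡ D ∧ ((¬B ∧ C) ∨ (B ∧ ¬C))   (double negation)
≡ D ∧ (¬B ∨ B) ∧ (¬B ∨ ¬C) ∧ (C ∨ B) ∧ (C ∨ ¬C)   (distribute ∨ over ∧)
≡ D ∧ (¬B ∨ ¬C) ∧ (C ∨ B)   (simplify)

D ∧ (¬B ∨ ¬C) ∧ (C ∨ B)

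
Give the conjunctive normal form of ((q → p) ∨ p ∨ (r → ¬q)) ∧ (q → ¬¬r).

(¬q ∨ p ∨ ¬r) ∧ (¬q ∨ r)

((q → p) ∨ p ∨ (r → ¬q)) ∧ (q → ¬¬r)
≡ (¬q ∨ p ∨ p ∨ (r → ¬q)) ∧ (q → ¬¬r)   [eliminate →]
≡ (¬q ∨ p ∨ p ∨ ¬r ∨ ¬q) ∧ (q → ¬¬r)   [eliminate →]
≡ (¬q ∨ p ∨ p ∨ ¬r ∨ ¬q) ∧ (¬q ∨ ¬¬r)   [eliminate →]
≡ (¬q ∨ p ∨ p ∨ ¬r ∨ ¬q) ∧ (¬q ∨ r)   [double negation]
≡ (¬q ∨ p ∨ ¬r) ∧ (¬q ∨ r)   [simplify]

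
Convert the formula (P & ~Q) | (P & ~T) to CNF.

(P & ~Q) | (P & ~T)
⇔ (P | P) & (P | ~T) & (~Q | P) & (~Q | ~T)   [distribute | over &]
⇔ P & (~Q | ~T)   [simplify]

P & (~Q | ~T)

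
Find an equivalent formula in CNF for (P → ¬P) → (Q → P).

P ∨ ¬Q

(P → ¬P) → (Q → P)
= ¬(P → ¬P) ∨ (Q → P)   [eliminate →]
= ¬(¬P ∨ ¬P) ∨ (Q → P)   [eliminate →]
= ¬(¬P ∨ ¬P) ∨ ¬Q ∨ P   [eliminate →]
= (¬¬P ∧ ¬¬P) ∨ ¬Q ∨ P   [De Morgan]
= (P ∧ ¬¬P) ∨ ¬Q ∨ P   [double negation]
= (P ∧ P) ∨ ¬Q ∨ P   [double negation]
= (P ∨ ¬Q ∨ P) ∧ (P ∨ ¬Q ∨ P)   [distribute ∨ over ∧]
= P ∨ ¬Q   [simplify]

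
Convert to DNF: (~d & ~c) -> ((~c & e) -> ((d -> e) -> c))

(~d & ~c) -> ((~c & e) -> ((d -> e) -> c))
≡ ~(~d & ~c) | ((~c & e) -> ((d -> e) -> c))   [eliminate ->]
≡ ~(~d & ~c) | ~(~c & e) | ((d -> e) -> c)   [eliminate ->]
≡ ~(~d & ~c) | ~(~c & e) | ~(d -> e) | c   [eliminate ->]
≡ ~(~d & ~c) | ~(~c & e) | ~(~d | e) | c   [eliminate ->]
≡ ~~d | ~~c | ~(~c & e) | ~(~d | e) | c   [De Morgan]
≡ d | ~~c | ~(~c & e) | ~(~d | e) | c   [double negation]
≡ d | c | ~(~c & e) | ~(~d | e) | c   [double negation]
≡ d | c | ~~c | ~e | ~(~d | e) | c   [De Morgan]
≡ d | c | c | ~e | ~(~d | e) | c   [double negation]
≡ d | c | c | ~e | (~~d & ~e) | c   [De Morgan]
≡ d | c | c | ~e | (d & ~e) | c   [double negation]
≡ d | c | ~e   [simplify]

d | c | ~e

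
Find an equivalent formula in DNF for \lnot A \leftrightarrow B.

A \land \lnot B \lor B \land \lnot A

\lnot A \leftrightarrow B
= (\lnot A \to B) \land (B \to \lnot A)   [eliminate \leftrightarrow]
= (\lnot \lnot A \lor B) \land (B \to \lnot A)   [eliminate \to]
= (\lnot \lnot A \lor B) \land (\lnot B \lor \lnot A)   [eliminate \to]
= (A \lor B) \land (\lnot B \lor \lnot A)   [double negation]
= A \land \lnot B \lor A \land \lnot A \lor B \land \lnot B \lor B \land \lnot A   [distribute \land over \lor]
= A \land \lnot B \lor B \land \lnot A   [simplify]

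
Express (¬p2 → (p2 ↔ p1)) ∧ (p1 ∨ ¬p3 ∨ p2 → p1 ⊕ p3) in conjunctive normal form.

(p2 ∨ ¬p1) ∧ (¬p1 ∨ ¬p3) ∧ (p3 ∨ p1)

(¬p2 → (p2 ↔ p1)) ∧ (p1 ∨ ¬p3 ∨ p2 → p1 ⊕ p3)
⇔ (¬¬p2 ∨ (p2 ↔ p1)) ∧ (p1 ∨ ¬p3 ∨ p2 → p1 ⊕ p3)   [eliminate →]
⇔ (¬¬p2 ∨ (p2 → p1) ∧ (p1 → p2)) ∧ (p1 ∨ ¬p3 ∨ p2 → p1 ⊕ p3)   [eliminate ↔]
⇔ (¬¬p2 ∨ (¬p2 ∨ p1) ∧ (p1 → p2)) ∧ (p1 ∨ ¬p3 ∨ p2 → p1 ⊕ p3)   [eliminate →]
⇔ (¬¬p2 ∨ (¬p2 ∨ p1) ∧ (¬p1 ∨ p2)) ∧ (p1 ∨ ¬p3 ∨ p2 → p1 ⊕ p3)   [eliminate →]
⇔ (¬¬p2 ∨ (¬p2 ∨ p1) ∧ (¬p1 ∨ p2)) ∧ (¬(p1 ∨ ¬p3 ∨ p2) ∨ (p1 ⊕ p3))   [eliminate →]
⇔ (¬¬p2 ∨ (¬p2 ∨ p1) ∧ (¬p1 ∨ p2)) ∧ (¬(p1 ∨ ¬p3 ∨ p2) ∨ (p1 ∨ p3) ∧ ¬(p1 ∧ p3))   [expand ⊕]
⇔ (p2 ∨ (¬p2 ∨ p1) ∧ (¬p1 ∨ p2)) ∧ (¬(p1 ∨ ¬p3 ∨ p2) ∨ (p1 ∨ p3) ∧ ¬(p1 ∧ p3))   [double negation]
⇔ (p2 ∨ (¬p2 ∨ p1) ∧ (¬p1 ∨ p2)) ∧ (¬p1 ∧ ¬¬p3 ∧ ¬p2 ∨ (p1 ∨ p3) ∧ ¬(p1 ∧ p3))   [De Morgan]
⇔ (p2 ∨ (¬p2 ∨ p1) ∧ (¬p1 ∨ p2)) ∧ (¬p1 ∧ p3 ∧ ¬p2 ∨ (p1 ∨ p3) ∧ ¬(p1 ∧ p3))   [double negation]
⇔ (p2 ∨ (¬p2 ∨ p1) ∧ (¬p1 ∨ p2)) ∧ (¬p1 ∧ p3 ∧ ¬p2 ∨ (p1 ∨ p3) ∧ (¬p1 ∨ ¬p3))   [De Morgan]
⇔ (p2 ∨ ¬p2 ∨ p1) ∧ (p2 ∨ ¬p1 ∨ p2) ∧ (¬p1 ∨ p1 ∨ p3) ∧ (¬p1 ∨ ¬p1 ∨ ¬p3) ∧ (p3 ∨ p1 ∨ p3) ∧ (p3 ∨ ¬p1 ∨ ¬p3) ∧ (¬p2 ∨ p1 ∨ p3) ∧ (¬p2 ∨ ¬p1 ∨ ¬p3)   [distribute ∨ over ∧]
⇔ (p2 ∨ ¬p1) ∧ (¬p1 ∨ ¬p3) ∧ (p3 ∨ p1)   [simplify]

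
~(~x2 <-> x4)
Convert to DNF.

(~x2 & ~x4) | (x4 & x2)

~(~x2 <-> x4)
≡ ~((~x2 -> x4) & (x4 -> ~x2))   — eliminate <->
≡ ~((~~x2 | x4) & (x4 -> ~x2))   — eliminate ->
≡ ~((~~x2 | x4) & (~x4 | ~x2))   — eliminate ->
≡ ~(~~x2 | x4) | ~(~x4 | ~x2)   — De Morgan
≡ (~~~x2 & ~x4) | ~(~x4 | ~x2)   — De Morgan
≡ (~x2 & ~x4) | ~(~x4 | ~x2)   — double negation
≡ (~x2 & ~x4) | (~~x4 & ~~x2)   — De Morgan
≡ (~x2 & ~x4) | (x4 & ~~x2)   — double negation
≡ (~x2 & ~x4) | (x4 & x2)   — double negation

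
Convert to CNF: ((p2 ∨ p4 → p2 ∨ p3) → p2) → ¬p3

¬p2 ∨ ¬p3

((p2 ∨ p4 → p2 ∨ p3) → p2) → ¬p3
≡ ¬((p2 ∨ p4 → p2 ∨ p3) → p2) ∨ ¬p3   [eliminate →]
≡ ¬(¬(p2 ∨ p4 → p2 ∨ p3) ∨ p2) ∨ ¬p3   [eliminate →]
≡ ¬(¬(¬(p2 ∨ p4) ∨ p2 ∨ p3) ∨ p2) ∨ ¬p3   [eliminate →]
≡ ¬¬(¬(p2 ∨ p4) ∨ p2 ∨ p3) ∧ ¬p2 ∨ ¬p3   [De Morgan]
≡ (¬(p2 ∨ p4) ∨ p2 ∨ p3) ∧ ¬p2 ∨ ¬p3   [double negation]
≡ (¬p2 ∧ ¬p4 ∨ p2 ∨ p3) ∧ ¬p2 ∨ ¬p3   [De Morgan]
≡ (¬p2 ∨ p2 ∨ p3 ∨ ¬p3) ∧ (¬p4 ∨ p2 ∨ p3 ∨ ¬p3) ∧ (¬p2 ∨ ¬p3)   [distribute ∨ over ∧]
≡ ¬p2 ∨ ¬p3   [simplify]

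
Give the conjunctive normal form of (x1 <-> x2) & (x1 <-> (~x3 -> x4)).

(x1 <-> x2) & (x1 <-> (~x3 -> x4))
≡ (x1 -> x2) & (x2 -> x1) & (x1 <-> (~x3 -> x4))   [eliminate <->]
≡ (~x1 | x2) & (x2 -> x1) & (x1 <-> (~x3 -> x4))   [eliminate ->]
≡ (~x1 | x2) & (~x2 | x1) & (x1 <-> (~x3 -> x4))   [eliminate ->]
≡ (~x1 | x2) & (~x2 | x1) & (x1 -> (~x3 -> x4)) & ((~x3 -> x4) -> x1)   [eliminate <->]
≡ (~x1 | x2) & (~x2 | x1) & (~x1 | (~x3 -> x4)) & ((~x3 -> x4) -> x1)   [eliminate ->]
≡ (~x1 | x2) & (~x2 | x1) & (~x1 | ~~x3 | x4) & ((~x3 -> x4) -> x1)   [eliminate ->]
≡ (~x1 | x2) & (~x2 | x1) & (~x1 | ~~x3 | x4) & (~(~x3 -> x4) | x1)   [eliminate ->]
≡ (~x1 | x2) & (~x2 | x1) & (~x1 | ~~x3 | x4) & (~(~~x3 | x4) | x1)   [eliminate ->]
≡ (~x1 | x2) & (~x2 | x1) & (~x1 | x3 | x4) & (~(~~x3 | x4) | x1)   [double negation]
≡ (~x1 | x2) & (~x2 | x1) & (~x1 | x3 | x4) & ((~~~x3 & ~x4) | x1)   [De Morgan]
≡ (~x1 | x2) & (~x2 | x1) & (~x1 | x3 | x4) & ((~x3 & ~x4) | x1)   [double negation]
≡ (~x1 | x2) & (~x2 | x1) & (~x1 | x3 | x4) & (~x3 | x1) & (~x4 | x1)   [distribute | over &]

(~x1 | x2) & (~x2 | x1) & (~x1 | x3 | x4) & (~x3 | x1) & (~x4 | x1)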